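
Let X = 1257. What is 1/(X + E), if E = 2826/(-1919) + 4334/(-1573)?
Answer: 274417/343781965 ≈ 0.00079823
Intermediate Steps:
E = -1160204/274417 (E = 2826*(-1/1919) + 4334*(-1/1573) = -2826/1919 - 394/143 = -1160204/274417 ≈ -4.2279)
1/(X + E) = 1/(1257 - 1160204/274417) = 1/(343781965/274417) = 274417/343781965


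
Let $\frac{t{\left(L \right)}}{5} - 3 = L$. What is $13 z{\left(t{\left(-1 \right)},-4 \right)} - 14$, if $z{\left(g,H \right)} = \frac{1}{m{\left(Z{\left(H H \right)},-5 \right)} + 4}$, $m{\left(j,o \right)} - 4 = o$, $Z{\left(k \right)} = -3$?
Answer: $- \frac{29}{3} \approx -9.6667$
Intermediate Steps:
$t{\left(L \right)} = 15 + 5 L$
$m{\left(j,o \right)} = 4 + o$
$z{\left(g,H \right)} = \frac{1}{3}$ ($z{\left(g,H \right)} = \frac{1}{\left(4 - 5\right) + 4} = \frac{1}{-1 + 4} = \frac{1}{3}$)
$13 z{\left(t{\left(-1 \right)},-4 \right)} - 14 = 13 \cdot \frac{1}{3} - 14 = \frac{13}{3} - 14 = - \frac{29}{3}$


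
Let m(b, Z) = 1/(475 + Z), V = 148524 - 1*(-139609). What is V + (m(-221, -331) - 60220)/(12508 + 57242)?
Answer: 2893999180321/10044000 ≈ 2.8813e+5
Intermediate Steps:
V = 288133 (V = 148524 + 139609 = 288133)
V + (m(-221, -331) - 60220)/(12508 + 57242) = 288133 + (1/(475 - 331) - 60220)/(12508 + 57242) = 288133 + (1/144 - 60220)/69750 = 288133 + (1/144 - 60220)*(1/69750) = 288133 - 8671679/144*1/69750 = 288133 - 8671679/10044000 = 2893999180321/10044000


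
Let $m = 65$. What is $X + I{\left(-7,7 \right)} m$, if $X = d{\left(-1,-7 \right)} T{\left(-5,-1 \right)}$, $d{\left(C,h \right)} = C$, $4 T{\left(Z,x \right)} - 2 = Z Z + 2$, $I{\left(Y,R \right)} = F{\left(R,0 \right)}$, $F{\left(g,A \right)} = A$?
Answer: $- \frac{29}{4} \approx -7.25$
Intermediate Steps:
$I{\left(Y,R \right)} = 0$
$T{\left(Z,x \right)} = 1 + \frac{Z^{2}}{4}$ ($T{\left(Z,x \right)} = \frac{1}{2} + \frac{Z Z + 2}{4} = \frac{1}{2} + \frac{Z^{2} + 2}{4} = \frac{1}{2} + \frac{2 + Z^{2}}{4} = \frac{1}{2} + \left(\frac{1}{2} + \frac{Z^{2}}{4}\right) = 1 + \frac{Z^{2}}{4}$)
$X = - \frac{29}{4}$ ($X = - (1 + \frac{\left(-5\right)^{2}}{4}) = - (1 + \frac{1}{4} \cdot 25) = - (1 + \frac{25}{4}) = \left(-1\right) \frac{29}{4} = - \frac{29}{4} \approx -7.25$)
$X + I{\left(-7,7 \right)} m = - \frac{29}{4} + 0 \cdot 65 = - \frac{29}{4} + 0 = - \frac{29}{4}$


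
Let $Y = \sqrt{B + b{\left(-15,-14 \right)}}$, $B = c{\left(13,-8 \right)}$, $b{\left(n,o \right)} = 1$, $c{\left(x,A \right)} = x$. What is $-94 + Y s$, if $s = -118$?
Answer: $-94 - 118 \sqrt{14} \approx -535.52$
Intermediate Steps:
$B = 13$
$Y = \sqrt{14}$ ($Y = \sqrt{13 + 1} = \sqrt{14} \approx 3.7417$)
$-94 + Y s = -94 + \sqrt{14} \left(-118\right) = -94 - 118 \sqrt{14}$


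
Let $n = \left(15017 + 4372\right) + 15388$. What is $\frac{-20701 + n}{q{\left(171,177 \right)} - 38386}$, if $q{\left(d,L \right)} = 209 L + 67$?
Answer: $- \frac{138}{13} \approx -10.615$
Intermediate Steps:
$n = 34777$ ($n = 19389 + 15388 = 34777$)
$q{\left(d,L \right)} = 67 + 209 L$
$\frac{-20701 + n}{q{\left(171,177 \right)} - 38386} = \frac{-20701 + 34777}{\left(67 + 209 \cdot 177\right) - 38386} = \frac{14076}{\left(67 + 36993\right) - 38386} = \frac{14076}{37060 - 38386} = \frac{14076}{-1326} = 14076 \left(- \frac{1}{1326}\right) = - \frac{138}{13}$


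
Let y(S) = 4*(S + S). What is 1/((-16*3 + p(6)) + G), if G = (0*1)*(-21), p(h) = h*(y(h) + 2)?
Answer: 1/252 ≈ 0.0039683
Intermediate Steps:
y(S) = 8*S (y(S) = 4*(2*S) = 8*S)
p(h) = h*(2 + 8*h) (p(h) = h*(8*h + 2) = h*(2 + 8*h))
G = 0 (G = 0*(-21) = 0)
1/((-16*3 + p(6)) + G) = 1/((-16*3 + 2*6*(1 + 4*6)) + 0) = 1/((-48 + 2*6*(1 + 24)) + 0) = 1/((-48 + 2*6*25) + 0) = 1/((-48 + 300) + 0) = 1/(252 + 0) = 1/252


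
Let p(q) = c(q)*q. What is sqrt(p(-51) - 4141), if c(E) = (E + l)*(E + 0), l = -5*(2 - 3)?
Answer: I*sqrt(123787) ≈ 351.83*I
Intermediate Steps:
l = 5 (l = -5*(-1) = 5)
c(E) = E*(5 + E) (c(E) = (E + 5)*(E + 0) = (5 + E)*E = E*(5 + E))
p(q) = q**2*(5 + q) (p(q) = (q*(5 + q))*q = q**2*(5 + q))
sqrt(p(-51) - 4141) = sqrt((-51)**2*(5 - 51) - 4141) = sqrt(2601*(-46) - 4141) = sqrt(-119646 - 4141) = sqrt(-123787) = I*sqrt(123787)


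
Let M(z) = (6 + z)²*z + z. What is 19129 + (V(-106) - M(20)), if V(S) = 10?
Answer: 5599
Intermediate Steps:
M(z) = z + z*(6 + z)² (M(z) = z*(6 + z)² + z = z + z*(6 + z)²)
19129 + (V(-106) - M(20)) = 19129 + (10 - 20*(1 + (6 + 20)²)) = 19129 + (10 - 20*(1 + 26²)) = 19129 + (10 - 20*(1 + 676)) = 19129 + (10 - 20*677) = 19129 + (10 - 1*13540) = 19129 + (10 - 13540) = 19129 - 13530 = 5599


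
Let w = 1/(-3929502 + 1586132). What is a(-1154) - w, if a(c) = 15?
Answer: 35150551/2343370 ≈ 15.000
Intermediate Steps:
w = -1/2343370 (w = 1/(-2343370) = -1/2343370 ≈ -4.2674e-7)
a(-1154) - w = 15 - 1*(-1/2343370) = 15 + 1/2343370 = 35150551/2343370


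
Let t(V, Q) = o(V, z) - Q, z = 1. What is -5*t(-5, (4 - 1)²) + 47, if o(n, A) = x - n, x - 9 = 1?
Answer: 17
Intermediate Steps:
x = 10 (x = 9 + 1 = 10)
o(n, A) = 10 - n
t(V, Q) = 10 - Q - V (t(V, Q) = (10 - V) - Q = 10 - Q - V)
-5*t(-5, (4 - 1)²) + 47 = -5*(10 - (4 - 1)² - 1*(-5)) + 47 = -5*(10 - 1*3² + 5) + 47 = -5*(10 - 1*9 + 5) + 47 = -5*(10 - 9 + 5) + 47 = -5*6 + 47 = -30 + 47 = 17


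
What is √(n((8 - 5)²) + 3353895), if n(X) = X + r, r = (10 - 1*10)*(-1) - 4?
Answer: 10*√33539 ≈ 1831.4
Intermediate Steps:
r = -4 (r = (10 - 10)*(-1) - 4 = 0*(-1) - 4 = 0 - 4 = -4)
n(X) = -4 + X (n(X) = X - 4 = -4 + X)
√(n((8 - 5)²) + 3353895) = √((-4 + (8 - 5)²) + 3353895) = √((-4 + 3²) + 3353895) = √((-4 + 9) + 3353895) = √(5 + 3353895) = √3353900 = 10*√33539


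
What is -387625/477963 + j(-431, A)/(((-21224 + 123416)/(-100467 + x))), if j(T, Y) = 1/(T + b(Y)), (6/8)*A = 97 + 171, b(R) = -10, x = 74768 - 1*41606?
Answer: -92258198065/113969321424 ≈ -0.80950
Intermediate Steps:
x = 33162 (x = 74768 - 41606 = 33162)
A = 1072/3 (A = 4*(97 + 171)/3 = (4/3)*268 = 1072/3 ≈ 357.33)
j(T, Y) = 1/(-10 + T) (j(T, Y) = 1/(T - 10) = 1/(-10 + T))
-387625/477963 + j(-431, A)/(((-21224 + 123416)/(-100467 + x))) = -387625/477963 + 1/((-10 - 431)*(((-21224 + 123416)/(-100467 + 33162)))) = -387625*1/477963 + 1/((-441)*((102192/(-67305)))) = -387625/477963 - 1/(441*(102192*(-1/67305))) = -387625/477963 - 1/(441*(-34064/22435)) = -387625/477963 - 1/441*(-22435/34064) = -387625/477963 + 3205/2146032 = -92258198065/113969321424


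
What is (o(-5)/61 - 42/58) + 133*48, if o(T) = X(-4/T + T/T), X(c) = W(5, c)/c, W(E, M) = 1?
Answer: 101628280/15921 ≈ 6383.3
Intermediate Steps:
X(c) = 1/c
o(T) = 1/(1 - 4/T) (o(T) = 1/(-4/T + T/T) = 1/(-4/T + 1) = 1/(1 - 4/T))
(o(-5)/61 - 42/58) + 133*48 = (-5/(-4 - 5)/61 - 42/58) + 133*48 = (-5/(-9)*(1/61) - 42*1/58) + 6384 = (-5*(-⅑)*(1/61) - 21/29) + 6384 = ((5/9)*(1/61) - 21/29) + 6384 = (5/549 - 21/29) + 6384 = -11384/15921 + 6384 = 101628280/15921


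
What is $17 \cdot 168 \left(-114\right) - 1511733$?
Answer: $-1837317$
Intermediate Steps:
$17 \cdot 168 \left(-114\right) - 1511733 = 2856 \left(-114\right) - 1511733 = -325584 - 1511733 = -1837317$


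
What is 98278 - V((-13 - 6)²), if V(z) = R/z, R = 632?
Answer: 35477726/361 ≈ 98276.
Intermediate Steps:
V(z) = 632/z
98278 - V((-13 - 6)²) = 98278 - 632/((-13 - 6)²) = 98278 - 632/((-19)²) = 98278 - 632/361 = 35477726/361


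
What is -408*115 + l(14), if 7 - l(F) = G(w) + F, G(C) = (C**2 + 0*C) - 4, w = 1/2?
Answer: -187693/4 ≈ -46923.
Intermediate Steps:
w = 1/2 ≈ 0.50000
G(C) = -4 + C**2 (G(C) = (C**2 + 0) - 4 = C**2 - 4 = -4 + C**2)
l(F) = 43/4 - F (l(F) = 7 - ((-4 + (1/2)**2) + F) = 7 - ((-4 + 1/4) + F) = 7 - (-15/4 + F) = 7 + (15/4 - F) = 43/4 - F)
-408*115 + l(14) = -408*115 + (43/4 - 1*14) = -46920 + (43/4 - 14) = -46920 - 13/4 = -187693/4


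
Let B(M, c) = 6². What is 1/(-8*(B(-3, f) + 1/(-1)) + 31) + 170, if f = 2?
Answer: 42329/249 ≈ 170.00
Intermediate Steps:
B(M, c) = 36
1/(-8*(B(-3, f) + 1/(-1)) + 31) + 170 = 1/(-8*(36 + 1/(-1)) + 31) + 170 = 1/(-8*(36 + 1*(-1)) + 31) + 170 = 1/(-8*(36 - 1) + 31) + 170 = 1/(-8*35 + 31) + 170 = 1/(-280 + 31) + 170 = 1/(-249) + 170 = -1/249 + 170 = 42329/249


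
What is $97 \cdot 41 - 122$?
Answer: $3855$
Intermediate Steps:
$97 \cdot 41 - 122 = 3977 - 122 = 3855$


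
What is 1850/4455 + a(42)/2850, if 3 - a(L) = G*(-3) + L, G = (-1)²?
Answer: 170404/423225 ≈ 0.40263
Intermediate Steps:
G = 1
a(L) = 6 - L (a(L) = 3 - (1*(-3) + L) = 3 - (-3 + L) = 3 + (3 - L) = 6 - L)
1850/4455 + a(42)/2850 = 1850/4455 + (6 - 1*42)/2850 = 1850*(1/4455) + (6 - 42)*(1/2850) = 370/891 - 36*1/2850 = 370/891 - 6/475 = 170404/423225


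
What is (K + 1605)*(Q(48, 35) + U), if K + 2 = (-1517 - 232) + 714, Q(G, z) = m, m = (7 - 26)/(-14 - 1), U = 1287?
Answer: 10976032/15 ≈ 7.3174e+5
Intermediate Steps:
m = 19/15 (m = -19/(-15) = -19*(-1/15) = 19/15 ≈ 1.2667)
Q(G, z) = 19/15
K = -1037 (K = -2 + ((-1517 - 232) + 714) = -2 + (-1749 + 714) = -2 - 1035 = -1037)
(K + 1605)*(Q(48, 35) + U) = (-1037 + 1605)*(19/15 + 1287) = 568*(19324/15) = 10976032/15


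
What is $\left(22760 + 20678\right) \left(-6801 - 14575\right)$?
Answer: $-928530688$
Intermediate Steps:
$\left(22760 + 20678\right) \left(-6801 - 14575\right) = 43438 \left(-21376\right) = -928530688$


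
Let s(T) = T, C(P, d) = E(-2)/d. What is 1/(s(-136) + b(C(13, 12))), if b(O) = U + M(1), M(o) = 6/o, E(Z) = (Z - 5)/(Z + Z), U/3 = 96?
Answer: 1/158 ≈ 0.0063291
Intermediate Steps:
U = 288 (U = 3*96 = 288)
E(Z) = (-5 + Z)/(2*Z) (E(Z) = (-5 + Z)/((2*Z)) = (-5 + Z)*(1/(2*Z)) = (-5 + Z)/(2*Z))
C(P, d) = 7/(4*d) (C(P, d) = ((½)*(-5 - 2)/(-2))/d = ((½)*(-½)*(-7))/d = 7/(4*d))
b(O) = 294 (b(O) = 288 + 6/1 = 288 + 6*1 = 288 + 6 = 294)
1/(s(-136) + b(C(13, 12))) = 1/(-136 + 294) = 1/158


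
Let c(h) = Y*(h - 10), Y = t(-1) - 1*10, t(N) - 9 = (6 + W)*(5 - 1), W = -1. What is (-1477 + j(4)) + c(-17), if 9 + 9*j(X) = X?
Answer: -17915/9 ≈ -1990.6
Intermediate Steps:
t(N) = 29 (t(N) = 9 + (6 - 1)*(5 - 1) = 9 + 5*4 = 9 + 20 = 29)
j(X) = -1 + X/9
Y = 19 (Y = 29 - 1*10 = 29 - 10 = 19)
c(h) = -190 + 19*h (c(h) = 19*(h - 10) = 19*(-10 + h) = -190 + 19*h)
(-1477 + j(4)) + c(-17) = (-1477 + (-1 + (1/9)*4)) + (-190 + 19*(-17)) = (-1477 + (-1 + 4/9)) + (-190 - 323) = (-1477 - 5/9) - 513 = -13298/9 - 513 = -17915/9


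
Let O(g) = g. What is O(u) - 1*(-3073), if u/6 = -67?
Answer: 2671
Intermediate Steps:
u = -402 (u = 6*(-67) = -402)
O(u) - 1*(-3073) = -402 - 1*(-3073) = -402 + 3073 = 2671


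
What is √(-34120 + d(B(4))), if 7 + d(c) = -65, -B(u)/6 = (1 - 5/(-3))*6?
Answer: 4*I*√2137 ≈ 184.91*I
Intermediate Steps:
B(u) = -96 (B(u) = -6*(1 - 5/(-3))*6 = -6*(1 - 5*(-⅓))*6 = -6*(1 + 5/3)*6 = -16*6 = -6*16 = -96)
d(c) = -72 (d(c) = -7 - 65 = -72)
√(-34120 + d(B(4))) = √(-34120 - 72) = √(-34192) = 4*I*√2137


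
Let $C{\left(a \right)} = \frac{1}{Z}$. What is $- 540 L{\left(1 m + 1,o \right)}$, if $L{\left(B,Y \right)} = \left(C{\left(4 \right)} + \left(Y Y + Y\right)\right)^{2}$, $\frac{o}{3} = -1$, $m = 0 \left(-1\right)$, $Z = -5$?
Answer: $- \frac{90828}{5} \approx -18166.0$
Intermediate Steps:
$m = 0$
$o = -3$ ($o = 3 \left(-1\right) = -3$)
$C{\left(a \right)} = - \frac{1}{5}$ ($C{\left(a \right)} = \frac{1}{-5} = - \frac{1}{5}$)
$L{\left(B,Y \right)} = \left(- \frac{1}{5} + Y + Y^{2}\right)^{2}$ ($L{\left(B,Y \right)} = \left(- \frac{1}{5} + \left(Y Y + Y\right)\right)^{2} = \left(- \frac{1}{5} + \left(Y^{2} + Y\right)\right)^{2} = \left(- \frac{1}{5} + \left(Y + Y^{2}\right)\right)^{2} = \left(- \frac{1}{5} + Y + Y^{2}\right)^{2}$)
$- 540 L{\left(1 m + 1,o \right)} = - 540 \frac{\left(-1 + 5 \left(-3\right) + 5 \left(-3\right)^{2}\right)^{2}}{25} = - 540 \frac{\left(-1 - 15 + 5 \cdot 9\right)^{2}}{25} = - 540 \frac{\left(-1 - 15 + 45\right)^{2}}{25} = - 540 \frac{29^{2}}{25} = - 540 \cdot \frac{1}{25} \cdot 841 = \left(-540\right) \frac{841}{25} = - \frac{90828}{5}$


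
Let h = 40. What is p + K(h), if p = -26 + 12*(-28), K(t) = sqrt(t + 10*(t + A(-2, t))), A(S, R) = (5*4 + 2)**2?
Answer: -362 + 4*sqrt(330) ≈ -289.34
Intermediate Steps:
A(S, R) = 484 (A(S, R) = (20 + 2)**2 = 22**2 = 484)
K(t) = sqrt(4840 + 11*t) (K(t) = sqrt(t + 10*(t + 484)) = sqrt(t + 10*(484 + t)) = sqrt(t + (4840 + 10*t)) = sqrt(4840 + 11*t))
p = -362 (p = -26 - 336 = -362)
p + K(h) = -362 + sqrt(4840 + 11*40) = -362 + sqrt(4840 + 440) = -362 + sqrt(5280) = -362 + 4*sqrt(330)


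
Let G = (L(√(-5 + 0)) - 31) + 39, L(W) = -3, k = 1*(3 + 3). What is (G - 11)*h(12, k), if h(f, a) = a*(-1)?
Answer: 36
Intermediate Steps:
k = 6 (k = 1*6 = 6)
h(f, a) = -a
G = 5 (G = (-3 - 31) + 39 = -34 + 39 = 5)
(G - 11)*h(12, k) = (5 - 11)*(-1*6) = -6*(-6) = 36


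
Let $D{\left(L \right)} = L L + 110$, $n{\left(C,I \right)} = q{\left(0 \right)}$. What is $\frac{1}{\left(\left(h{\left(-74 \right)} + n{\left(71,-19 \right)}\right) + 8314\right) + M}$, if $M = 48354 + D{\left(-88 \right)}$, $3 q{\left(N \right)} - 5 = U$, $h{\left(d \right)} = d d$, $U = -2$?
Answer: $\frac{1}{69999} \approx 1.4286 \cdot 10^{-5}$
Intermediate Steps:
$h{\left(d \right)} = d^{2}$
$q{\left(N \right)} = 1$ ($q{\left(N \right)} = \frac{5}{3} + \frac{1}{3} \left(-2\right) = \frac{5}{3} - \frac{2}{3} = 1$)
$n{\left(C,I \right)} = 1$
$D{\left(L \right)} = 110 + L^{2}$ ($D{\left(L \right)} = L^{2} + 110 = 110 + L^{2}$)
$M = 56208$ ($M = 48354 + \left(110 + \left(-88\right)^{2}\right) = 48354 + \left(110 + 7744\right) = 48354 + 7854 = 56208$)
$\frac{1}{\left(\left(h{\left(-74 \right)} + n{\left(71,-19 \right)}\right) + 8314\right) + M} = \frac{1}{\left(\left(\left(-74\right)^{2} + 1\right) + 8314\right) + 56208} = \frac{1}{\left(\left(5476 + 1\right) + 8314\right) + 56208} = \frac{1}{\left(5477 + 8314\right) + 56208} = \frac{1}{13791 + 56208} = \frac{1}{69999}$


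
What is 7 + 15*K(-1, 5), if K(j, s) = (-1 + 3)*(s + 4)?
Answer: 277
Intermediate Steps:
K(j, s) = 8 + 2*s (K(j, s) = 2*(4 + s) = 8 + 2*s)
7 + 15*K(-1, 5) = 7 + 15*(8 + 2*5) = 7 + 15*(8 + 10) = 7 + 15*18 = 7 + 270 = 277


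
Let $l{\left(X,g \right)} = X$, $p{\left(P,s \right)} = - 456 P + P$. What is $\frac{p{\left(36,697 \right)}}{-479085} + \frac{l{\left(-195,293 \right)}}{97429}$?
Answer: $\frac{100164363}{3111784831} \approx 0.032189$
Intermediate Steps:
$p{\left(P,s \right)} = - 455 P$
$\frac{p{\left(36,697 \right)}}{-479085} + \frac{l{\left(-195,293 \right)}}{97429} = \frac{\left(-455\right) 36}{-479085} - \frac{195}{97429} = \left(-16380\right) \left(- \frac{1}{479085}\right) - \frac{195}{97429} = \frac{1092}{31939} - \frac{195}{97429} = \frac{100164363}{3111784831}$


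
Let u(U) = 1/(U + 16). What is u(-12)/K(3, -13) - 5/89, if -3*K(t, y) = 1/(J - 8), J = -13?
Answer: 5587/356 ≈ 15.694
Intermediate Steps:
K(t, y) = 1/63 (K(t, y) = -1/(3*(-13 - 8)) = -1/3/(-21) = -1/3*(-1/21) = 1/63)
u(U) = 1/(16 + U)
u(-12)/K(3, -13) - 5/89 = 1/((16 - 12)*(1/63)) - 5/89 = 63/4 - 5*1/89 = (1/4)*63 - 5/89 = 63/4 - 5/89 = 5587/356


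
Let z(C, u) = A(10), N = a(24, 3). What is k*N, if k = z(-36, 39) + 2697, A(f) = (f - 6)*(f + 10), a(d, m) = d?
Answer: 66648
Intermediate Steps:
N = 24
A(f) = (-6 + f)*(10 + f)
z(C, u) = 80 (z(C, u) = -60 + 10² + 4*10 = -60 + 100 + 40 = 80)
k = 2777 (k = 80 + 2697 = 2777)
k*N = 2777*24 = 66648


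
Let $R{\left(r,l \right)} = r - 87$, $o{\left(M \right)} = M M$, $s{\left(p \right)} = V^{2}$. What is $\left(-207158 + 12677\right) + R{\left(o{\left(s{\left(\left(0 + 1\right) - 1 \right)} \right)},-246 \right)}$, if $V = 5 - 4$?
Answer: $-194567$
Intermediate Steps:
$V = 1$ ($V = 5 - 4 = 1$)
$s{\left(p \right)} = 1$ ($s{\left(p \right)} = 1^{2} = 1$)
$o{\left(M \right)} = M^{2}$
$R{\left(r,l \right)} = -87 + r$ ($R{\left(r,l \right)} = r - 87 = -87 + r$)
$\left(-207158 + 12677\right) + R{\left(o{\left(s{\left(\left(0 + 1\right) - 1 \right)} \right)},-246 \right)} = \left(-207158 + 12677\right) - \left(87 - 1^{2}\right) = -194481 + \left(-87 + 1\right) = -194481 - 86 = -194567$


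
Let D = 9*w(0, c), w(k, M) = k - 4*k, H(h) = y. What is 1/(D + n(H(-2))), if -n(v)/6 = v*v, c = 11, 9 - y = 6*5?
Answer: -1/2646 ≈ -0.00037793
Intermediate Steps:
y = -21 (y = 9 - 6*5 = 9 - 1*30 = 9 - 30 = -21)
H(h) = -21
w(k, M) = -3*k
D = 0 (D = 9*(-3*0) = 9*0 = 0)
n(v) = -6*v² (n(v) = -6*v*v = -6*v²)
1/(D + n(H(-2))) = 1/(0 - 6*(-21)²) = 1/(0 - 6*441) = 1/(0 - 2646) = 1/(-2646) = -1/2646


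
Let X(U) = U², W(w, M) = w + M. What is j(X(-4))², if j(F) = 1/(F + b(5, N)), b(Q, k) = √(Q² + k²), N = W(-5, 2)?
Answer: (16 + √34)⁻² ≈ 0.0020982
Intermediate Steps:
W(w, M) = M + w
N = -3 (N = 2 - 5 = -3)
j(F) = 1/(F + √34) (j(F) = 1/(F + √(5² + (-3)²)) = 1/(F + √(25 + 9)) = 1/(F + √34))
j(X(-4))² = (1/((-4)² + √34))² = (1/(16 + √34))² = (16 + √34)⁻²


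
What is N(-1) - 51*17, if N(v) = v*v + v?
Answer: -867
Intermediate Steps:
N(v) = v + v² (N(v) = v² + v = v + v²)
N(-1) - 51*17 = -(1 - 1) - 51*17 = -1*0 - 867 = 0 - 867 = -867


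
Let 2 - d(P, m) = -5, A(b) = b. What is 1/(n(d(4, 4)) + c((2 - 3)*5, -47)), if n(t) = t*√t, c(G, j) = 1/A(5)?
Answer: -5/8574 + 175*√7/8574 ≈ 0.053418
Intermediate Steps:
d(P, m) = 7 (d(P, m) = 2 - 1*(-5) = 2 + 5 = 7)
c(G, j) = ⅕ (c(G, j) = 1/5 = ⅕)
n(t) = t^(3/2)
1/(n(d(4, 4)) + c((2 - 3)*5, -47)) = 1/(7^(3/2) + ⅕) = 1/(7*√7 + ⅕) = 1/(⅕ + 7*√7)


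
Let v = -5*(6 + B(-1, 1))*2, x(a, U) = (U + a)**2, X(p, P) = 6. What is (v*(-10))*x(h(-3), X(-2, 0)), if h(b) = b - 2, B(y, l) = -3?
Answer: 300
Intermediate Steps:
h(b) = -2 + b
v = -30 (v = -5*(6 - 3)*2 = -5*3*2 = -15*2 = -30)
(v*(-10))*x(h(-3), X(-2, 0)) = (-30*(-10))*(6 + (-2 - 3))**2 = 300*(6 - 5)**2 = 300*1**2 = 300*1 = 300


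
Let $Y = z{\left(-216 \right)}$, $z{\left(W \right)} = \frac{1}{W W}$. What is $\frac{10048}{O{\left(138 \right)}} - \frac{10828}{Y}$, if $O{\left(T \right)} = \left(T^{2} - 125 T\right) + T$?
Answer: $- \frac{244007331632}{483} \approx -5.0519 \cdot 10^{8}$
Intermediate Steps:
$z{\left(W \right)} = \frac{1}{W^{2}}$
$Y = \frac{1}{46656} \approx 2.1433 \cdot 10^{-5}$
$O{\left(T \right)} = T^{2} - 124 T$
$\frac{10048}{O{\left(138 \right)}} - \frac{10828}{Y} = \frac{10048}{138 \left(-124 + 138\right)} - 10828 \frac{1}{\frac{1}{46656}} = \frac{10048}{138 \cdot 14} - 505191168 = \frac{10048}{1932} - 505191168 = 10048 \cdot \frac{1}{1932} - 505191168 = \frac{2512}{483} - 505191168 = - \frac{244007331632}{483}$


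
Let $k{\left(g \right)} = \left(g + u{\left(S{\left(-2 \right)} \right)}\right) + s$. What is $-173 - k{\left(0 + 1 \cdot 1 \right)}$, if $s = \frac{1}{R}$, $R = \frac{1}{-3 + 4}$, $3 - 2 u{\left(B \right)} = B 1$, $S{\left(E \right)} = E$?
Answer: $- \frac{355}{2} \approx -177.5$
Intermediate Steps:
$u{\left(B \right)} = \frac{3}{2} - \frac{B}{2}$ ($u{\left(B \right)} = \frac{3}{2} - \frac{B 1}{2} = \frac{3}{2} - \frac{B}{2}$)
$R = 1$ ($R = 1^{-1} = 1$)
$s = 1$ ($s = 1^{-1} = 1$)
$k{\left(g \right)} = \frac{7}{2} + g$ ($k{\left(g \right)} = \left(g + \left(\frac{3}{2} - -1\right)\right) + 1 = \left(g + \left(\frac{3}{2} + 1\right)\right) + 1 = \left(g + \frac{5}{2}\right) + 1 = \left(\frac{5}{2} + g\right) + 1 = \frac{7}{2} + g$)
$-173 - k{\left(0 + 1 \cdot 1 \right)} = -173 - \left(\frac{7}{2} + \left(0 + 1 \cdot 1\right)\right) = -173 - \left(\frac{7}{2} + \left(0 + 1\right)\right) = -173 - \left(\frac{7}{2} + 1\right) = -173 - \frac{9}{2} = - \frac{355}{2}$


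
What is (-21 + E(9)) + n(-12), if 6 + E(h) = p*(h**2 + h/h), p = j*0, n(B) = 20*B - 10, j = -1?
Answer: -277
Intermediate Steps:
n(B) = -10 + 20*B
p = 0 (p = -1*0 = 0)
E(h) = -6 (E(h) = -6 + 0*(h**2 + h/h) = -6 + 0*(h**2 + 1) = -6 + 0*(1 + h**2) = -6 + 0 = -6)
(-21 + E(9)) + n(-12) = (-21 - 6) + (-10 + 20*(-12)) = -27 + (-10 - 240) = -27 - 250 = -277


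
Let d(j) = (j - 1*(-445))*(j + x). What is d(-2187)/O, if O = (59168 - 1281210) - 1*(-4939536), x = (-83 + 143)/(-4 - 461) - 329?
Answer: 67938000/57621157 ≈ 1.1790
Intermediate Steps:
x = -10203/31 (x = 60/(-465) - 329 = 60*(-1/465) - 329 = -4/31 - 329 = -10203/31 ≈ -329.13)
d(j) = (445 + j)*(-10203/31 + j) (d(j) = (j - 1*(-445))*(j - 10203/31) = (j + 445)*(-10203/31 + j) = (445 + j)*(-10203/31 + j))
O = 3717494 (O = -1222042 + 4939536 = 3717494)
d(-2187)/O = (-4540335/31 + (-2187)² + (3592/31)*(-2187))/3717494 = (-4540335/31 + 4782969 - 7855704/31)*(1/3717494) = (135876000/31)*(1/3717494) = 67938000/57621157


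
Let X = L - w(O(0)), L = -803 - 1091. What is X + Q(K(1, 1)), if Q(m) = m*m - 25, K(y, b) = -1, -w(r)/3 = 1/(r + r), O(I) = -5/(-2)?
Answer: -9587/5 ≈ -1917.4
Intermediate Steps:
O(I) = 5/2 (O(I) = -5*(-½) = 5/2)
w(r) = -3/(2*r) (w(r) = -3/(r + r) = -3*1/(2*r) = -3/(2*r))
L = -1894
X = -9467/5 (X = -1894 - (-3)/(2*5/2) = -1894 - (-3)*2/(2*5) = -1894 - 1*(-⅗) = -1894 + ⅗ = -9467/5 ≈ -1893.4)
Q(m) = -25 + m² (Q(m) = m² - 25 = -25 + m²)
X + Q(K(1, 1)) = -9467/5 + (-25 + (-1)²) = -9467/5 + (-25 + 1) = -9467/5 - 24 = -9587/5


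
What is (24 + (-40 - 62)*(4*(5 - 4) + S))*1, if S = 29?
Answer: -3342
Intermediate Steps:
(24 + (-40 - 62)*(4*(5 - 4) + S))*1 = (24 + (-40 - 62)*(4*(5 - 4) + 29))*1 = (24 - 102*(4*1 + 29))*1 = (24 - 102*(4 + 29))*1 = (24 - 102*33)*1 = (24 - 3366)*1 = -3342*1 = -3342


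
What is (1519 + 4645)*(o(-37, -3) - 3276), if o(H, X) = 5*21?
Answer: -19546044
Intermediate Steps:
o(H, X) = 105
(1519 + 4645)*(o(-37, -3) - 3276) = (1519 + 4645)*(105 - 3276) = 6164*(-3171) = -19546044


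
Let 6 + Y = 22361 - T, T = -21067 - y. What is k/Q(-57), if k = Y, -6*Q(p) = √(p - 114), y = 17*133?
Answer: 91366*I*√19/19 ≈ 20961.0*I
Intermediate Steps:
y = 2261
T = -23328 (T = -21067 - 1*2261 = -21067 - 2261 = -23328)
Q(p) = -√(-114 + p)/6 (Q(p) = -√(p - 114)/6 = -√(-114 + p)/6)
Y = 45683 (Y = -6 + (22361 - 1*(-23328)) = -6 + (22361 + 23328) = -6 + 45689 = 45683)
k = 45683
k/Q(-57) = 45683/((-√(-114 - 57)/6)) = 45683/((-I*√19/2)) = 45683*(2*I*√19/19) = 91366*I*√19/19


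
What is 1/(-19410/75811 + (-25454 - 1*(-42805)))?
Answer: 75811/1315377251 ≈ 5.7634e-5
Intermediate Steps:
1/(-19410/75811 + (-25454 - 1*(-42805))) = 1/(-19410*1/75811 + (-25454 + 42805)) = 1/(-19410/75811 + 17351) = 1/(1315377251/75811) = 75811/1315377251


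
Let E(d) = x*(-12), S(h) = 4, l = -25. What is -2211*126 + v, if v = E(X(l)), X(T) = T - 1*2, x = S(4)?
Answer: -278634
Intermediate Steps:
x = 4
X(T) = -2 + T (X(T) = T - 2 = -2 + T)
E(d) = -48 (E(d) = 4*(-12) = -48)
v = -48
-2211*126 + v = -2211*126 - 48 = -278586 - 48 = -278634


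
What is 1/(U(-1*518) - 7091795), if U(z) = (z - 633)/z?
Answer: -518/3673548659 ≈ -1.4101e-7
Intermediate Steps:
U(z) = (-633 + z)/z
1/(U(-1*518) - 7091795) = 1/((-633 - 1*518)/((-1*518)) - 7091795) = 1/((-633 - 518)/(-518) - 7091795) = 1/(-1/518*(-1151) - 7091795) = 1/(1151/518 - 7091795) = 1/(-3673548659/518) = -518/3673548659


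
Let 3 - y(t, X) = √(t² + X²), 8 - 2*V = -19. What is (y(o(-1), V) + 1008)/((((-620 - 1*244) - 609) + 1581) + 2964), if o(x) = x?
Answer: 337/1024 - √733/6144 ≈ 0.32470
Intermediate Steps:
V = 27/2 (V = 4 - ½*(-19) = 4 + 19/2 = 27/2 ≈ 13.500)
y(t, X) = 3 - √(X² + t²) (y(t, X) = 3 - √(t² + X²) = 3 - √(X² + t²))
(y(o(-1), V) + 1008)/((((-620 - 1*244) - 609) + 1581) + 2964) = ((3 - √((27/2)² + (-1)²)) + 1008)/((((-620 - 1*244) - 609) + 1581) + 2964) = ((3 - √(729/4 + 1)) + 1008)/((((-620 - 244) - 609) + 1581) + 2964) = ((3 - √(733/4)) + 1008)/(((-864 - 609) + 1581) + 2964) = ((3 - √733/2) + 1008)/((-1473 + 1581) + 2964) = ((3 - √733/2) + 1008)/(108 + 2964) = (1011 - √733/2)/3072 = (1011 - √733/2)*(1/3072) = 337/1024 - √733/6144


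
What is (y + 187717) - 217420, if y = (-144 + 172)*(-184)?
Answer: -34855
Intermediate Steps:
y = -5152 (y = 28*(-184) = -5152)
(y + 187717) - 217420 = (-5152 + 187717) - 217420 = 182565 - 217420 = -34855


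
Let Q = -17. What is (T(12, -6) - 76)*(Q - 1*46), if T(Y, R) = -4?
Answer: 5040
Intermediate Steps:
(T(12, -6) - 76)*(Q - 1*46) = (-4 - 76)*(-17 - 1*46) = -80*(-17 - 46) = -80*(-63) = 5040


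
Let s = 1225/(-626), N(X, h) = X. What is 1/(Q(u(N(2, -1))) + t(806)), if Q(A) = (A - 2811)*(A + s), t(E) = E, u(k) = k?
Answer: 626/428713 ≈ 0.0014602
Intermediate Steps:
s = -1225/626 (s = 1225*(-1/626) = -1225/626 ≈ -1.9569)
Q(A) = (-2811 + A)*(-1225/626 + A) (Q(A) = (A - 2811)*(A - 1225/626) = (-2811 + A)*(-1225/626 + A))
1/(Q(u(N(2, -1))) + t(806)) = 1/((3443475/626 + 2² - 1760911/626*2) + 806) = 1/((3443475/626 + 4 - 1760911/313) + 806) = 1/(-75843/626 + 806) = 1/(428713/626) = 626/428713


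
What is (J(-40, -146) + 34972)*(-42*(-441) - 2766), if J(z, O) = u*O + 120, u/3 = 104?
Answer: -164807760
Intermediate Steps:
u = 312 (u = 3*104 = 312)
J(z, O) = 120 + 312*O (J(z, O) = 312*O + 120 = 120 + 312*O)
(J(-40, -146) + 34972)*(-42*(-441) - 2766) = ((120 + 312*(-146)) + 34972)*(-42*(-441) - 2766) = ((120 - 45552) + 34972)*(18522 - 2766) = (-45432 + 34972)*15756 = -10460*15756 = -164807760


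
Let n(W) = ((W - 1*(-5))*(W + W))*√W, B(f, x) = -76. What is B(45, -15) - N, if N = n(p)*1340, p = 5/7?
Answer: -76 - 536000*√35/343 ≈ -9321.0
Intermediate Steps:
p = 5/7 (p = 5*(⅐) = 5/7 ≈ 0.71429)
n(W) = 2*W^(3/2)*(5 + W) (n(W) = ((W + 5)*(2*W))*√W = ((5 + W)*(2*W))*√W = (2*W*(5 + W))*√W = 2*W^(3/2)*(5 + W))
N = 536000*√35/343 (N = (2*(5/7)^(3/2)*(5 + 5/7))*1340 = (2*(5*√35/49)*(40/7))*1340 = (400*√35/343)*1340 = 536000*√35/343 ≈ 9245.0)
B(45, -15) - N = -76 - 536000*√35/343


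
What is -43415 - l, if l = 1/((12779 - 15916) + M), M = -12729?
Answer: -688822389/15866 ≈ -43415.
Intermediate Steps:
l = -1/15866 (l = 1/((12779 - 15916) - 12729) = 1/(-3137 - 12729) = 1/(-15866) = -1/15866 ≈ -6.3028e-5)
-43415 - l = -43415 - 1*(-1/15866) = -43415 + 1/15866 = -688822389/15866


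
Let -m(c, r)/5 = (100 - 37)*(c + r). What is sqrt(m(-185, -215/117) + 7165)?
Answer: sqrt(11157185)/13 ≈ 256.94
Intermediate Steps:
m(c, r) = -315*c - 315*r (m(c, r) = -5*(100 - 37)*(c + r) = -315*(c + r) = -5*(63*c + 63*r) = -315*c - 315*r)
sqrt(m(-185, -215/117) + 7165) = sqrt((-315*(-185) - (-67725)/117) + 7165) = sqrt((58275 - (-67725)/117) + 7165) = sqrt((58275 - 315*(-215/117)) + 7165) = sqrt((58275 + 7525/13) + 7165) = sqrt(765100/13 + 7165) = sqrt(858245/13) = sqrt(11157185)/13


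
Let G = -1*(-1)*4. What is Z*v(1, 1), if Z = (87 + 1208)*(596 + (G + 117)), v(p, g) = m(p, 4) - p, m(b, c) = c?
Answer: 2785545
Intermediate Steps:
G = 4 (G = 1*4 = 4)
v(p, g) = 4 - p
Z = 928515 (Z = (87 + 1208)*(596 + (4 + 117)) = 1295*(596 + 121) = 1295*717 = 928515)
Z*v(1, 1) = 928515*(4 - 1*1) = 928515*(4 - 1) = 928515*3 = 2785545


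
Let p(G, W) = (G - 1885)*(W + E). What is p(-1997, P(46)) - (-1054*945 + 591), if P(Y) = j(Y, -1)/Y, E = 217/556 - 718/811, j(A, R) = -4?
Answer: 5173598490441/5185534 ≈ 9.9770e+5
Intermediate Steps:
E = -223221/450916 (E = 217*(1/556) - 718*1/811 = 217/556 - 718/811 = -223221/450916 ≈ -0.49504)
P(Y) = -4/Y
p(G, W) = (-1885 + G)*(-223221/450916 + W) (p(G, W) = (G - 1885)*(W - 223221/450916) = (-1885 + G)*(-223221/450916 + W))
p(-1997, P(46)) - (-1054*945 + 591) = (420771585/450916 - (-7540)/46 - 223221/450916*(-1997) - (-7988)/46) - (-1054*945 + 591) = (420771585/450916 - (-7540)/46 + 445772337/450916 - (-7988)/46) - (-996030 + 591) = (420771585/450916 - 1885*(-2/23) + 445772337/450916 - 1997*(-2/23)) - 1*(-995439) = (420771585/450916 + 3770/23 + 445772337/450916 + 3994/23) + 995439 = 11715711015/5185534 + 995439 = 5173598490441/5185534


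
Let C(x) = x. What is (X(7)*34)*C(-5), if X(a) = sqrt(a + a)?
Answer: -170*sqrt(14) ≈ -636.08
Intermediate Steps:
X(a) = sqrt(2)*sqrt(a) (X(a) = sqrt(2*a) = sqrt(2)*sqrt(a))
(X(7)*34)*C(-5) = ((sqrt(2)*sqrt(7))*34)*(-5) = (sqrt(14)*34)*(-5) = (34*sqrt(14))*(-5) = -170*sqrt(14)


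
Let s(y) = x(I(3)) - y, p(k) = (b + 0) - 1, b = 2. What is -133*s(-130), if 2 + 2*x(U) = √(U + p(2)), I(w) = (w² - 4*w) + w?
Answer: -34447/2 ≈ -17224.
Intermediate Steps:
p(k) = 1 (p(k) = (2 + 0) - 1 = 2 - 1 = 1)
I(w) = w² - 3*w
x(U) = -1 + √(1 + U)/2 (x(U) = -1 + √(U + 1)/2 = -1 + √(1 + U)/2)
s(y) = -½ - y (s(y) = (-1 + √(1 + 3*(-3 + 3))/2) - y = (-1 + √(1 + 3*0)/2) - y = (-1 + √(1 + 0)/2) - y = (-1 + √1/2) - y = (-1 + (½)*1) - y = (-1 + ½) - y = -½ - y)
-133*s(-130) = -133*(-½ - 1*(-130)) = -133*(-½ + 130) = -133*259/2 = -34447/2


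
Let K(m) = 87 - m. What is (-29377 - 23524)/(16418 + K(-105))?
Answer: -52901/16610 ≈ -3.1849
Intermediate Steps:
(-29377 - 23524)/(16418 + K(-105)) = (-29377 - 23524)/(16418 + (87 - 1*(-105))) = -52901/(16418 + (87 + 105)) = -52901/(16418 + 192) = -52901/16610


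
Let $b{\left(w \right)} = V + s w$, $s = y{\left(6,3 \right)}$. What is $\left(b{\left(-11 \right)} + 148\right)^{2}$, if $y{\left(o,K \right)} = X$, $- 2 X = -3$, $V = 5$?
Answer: $\frac{74529}{4} \approx 18632.0$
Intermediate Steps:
$X = \frac{3}{2}$ ($X = \left(- \frac{1}{2}\right) \left(-3\right) = \frac{3}{2} \approx 1.5$)
$y{\left(o,K \right)} = \frac{3}{2}$
$s = \frac{3}{2} \approx 1.5$
$b{\left(w \right)} = 5 + \frac{3 w}{2}$
$\left(b{\left(-11 \right)} + 148\right)^{2} = \left(\left(5 + \frac{3}{2} \left(-11\right)\right) + 148\right)^{2} = \left(\left(5 - \frac{33}{2}\right) + 148\right)^{2} = \left(- \frac{23}{2} + 148\right)^{2} = \left(\frac{273}{2}\right)^{2} = \frac{74529}{4}$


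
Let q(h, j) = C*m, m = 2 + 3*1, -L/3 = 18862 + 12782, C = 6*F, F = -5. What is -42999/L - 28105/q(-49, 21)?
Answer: 29716819/158220 ≈ 187.82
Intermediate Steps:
C = -30 (C = 6*(-5) = -30)
L = -94932 (L = -3*(18862 + 12782) = -3*31644 = -94932)
m = 5 (m = 2 + 3 = 5)
q(h, j) = -150 (q(h, j) = -30*5 = -150)
-42999/L - 28105/q(-49, 21) = -42999/(-94932) - 28105/(-150) = -42999*(-1/94932) - 28105*(-1/150) = 14333/31644 + 5621/30 = 29716819/158220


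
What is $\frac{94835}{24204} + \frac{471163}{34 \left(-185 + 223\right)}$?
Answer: $\frac{1440819509}{3908946} \approx 368.6$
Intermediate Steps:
$\frac{94835}{24204} + \frac{471163}{34 \left(-185 + 223\right)} = 94835 \cdot \frac{1}{24204} + \frac{471163}{34 \cdot 38} = \frac{94835}{24204} + \frac{471163}{1292} = \frac{1440819509}{3908946}$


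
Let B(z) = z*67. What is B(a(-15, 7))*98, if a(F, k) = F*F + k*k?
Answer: 1799084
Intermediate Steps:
a(F, k) = F**2 + k**2
B(z) = 67*z
B(a(-15, 7))*98 = (67*((-15)**2 + 7**2))*98 = (67*(225 + 49))*98 = (67*274)*98 = 18358*98 = 1799084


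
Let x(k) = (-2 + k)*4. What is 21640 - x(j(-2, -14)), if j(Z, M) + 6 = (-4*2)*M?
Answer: 21224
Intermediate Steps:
j(Z, M) = -6 - 8*M (j(Z, M) = -6 + (-4*2)*M = -6 - 8*M)
x(k) = -8 + 4*k
21640 - x(j(-2, -14)) = 21640 - (-8 + 4*(-6 - 8*(-14))) = 21640 - (-8 + 4*(-6 + 112)) = 21640 - (-8 + 4*106) = 21640 - (-8 + 424) = 21640 - 1*416 = 21640 - 416 = 21224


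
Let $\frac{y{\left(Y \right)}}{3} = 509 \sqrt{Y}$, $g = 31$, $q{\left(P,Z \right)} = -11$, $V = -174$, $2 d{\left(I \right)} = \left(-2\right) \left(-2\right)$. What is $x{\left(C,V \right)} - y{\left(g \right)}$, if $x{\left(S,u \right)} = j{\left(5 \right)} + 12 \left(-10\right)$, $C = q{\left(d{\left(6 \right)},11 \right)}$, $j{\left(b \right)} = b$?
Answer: $-115 - 1527 \sqrt{31} \approx -8617.0$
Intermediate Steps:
$d{\left(I \right)} = 2$ ($d{\left(I \right)} = \frac{\left(-2\right) \left(-2\right)}{2} = \frac{1}{2} \cdot 4 = 2$)
$C = -11$
$y{\left(Y \right)} = 1527 \sqrt{Y}$ ($y{\left(Y \right)} = 3 \cdot 509 \sqrt{Y} = 1527 \sqrt{Y}$)
$x{\left(S,u \right)} = -115$ ($x{\left(S,u \right)} = 5 + 12 \left(-10\right) = 5 - 120 = -115$)
$x{\left(C,V \right)} - y{\left(g \right)} = -115 - 1527 \sqrt{31}$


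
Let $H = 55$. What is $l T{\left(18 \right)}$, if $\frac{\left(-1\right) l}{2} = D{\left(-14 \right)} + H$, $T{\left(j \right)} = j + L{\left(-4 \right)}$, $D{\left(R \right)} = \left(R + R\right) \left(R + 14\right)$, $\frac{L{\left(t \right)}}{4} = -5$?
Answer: $220$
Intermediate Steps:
$L{\left(t \right)} = -20$ ($L{\left(t \right)} = 4 \left(-5\right) = -20$)
$D{\left(R \right)} = 2 R \left(14 + R\right)$
$T{\left(j \right)} = -20 + j$ ($T{\left(j \right)} = j - 20 = -20 + j$)
$l = -110$ ($l = - 2 \left(2 \left(-14\right) \left(14 - 14\right) + 55\right) = - 2 \left(2 \left(-14\right) 0 + 55\right) = - 2 \left(0 + 55\right) = \left(-2\right) 55 = -110$)
$l T{\left(18 \right)} = - 110 \left(-20 + 18\right) = \left(-110\right) \left(-2\right) = 220$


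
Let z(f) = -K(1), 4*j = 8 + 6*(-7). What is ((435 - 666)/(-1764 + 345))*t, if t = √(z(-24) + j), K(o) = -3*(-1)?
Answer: 7*I*√46/86 ≈ 0.55205*I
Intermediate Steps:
K(o) = 3
j = -17/2 (j = (8 + 6*(-7))/4 = (8 - 42)/4 = (¼)*(-34) = -17/2 ≈ -8.5000)
z(f) = -3 (z(f) = -1*3 = -3)
t = I*√46/2 (t = √(-3 - 17/2) = √(-23/2) = I*√46/2 ≈ 3.3912*I)
((435 - 666)/(-1764 + 345))*t = ((435 - 666)/(-1764 + 345))*(I*√46/2) = (-231/(-1419))*(I*√46/2) = (-231*(-1/1419))*(I*√46/2) = 7*(I*√46/2)/43 = 7*I*√46/86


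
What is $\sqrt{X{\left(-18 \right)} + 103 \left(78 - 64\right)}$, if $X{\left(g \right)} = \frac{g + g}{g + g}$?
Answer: $\sqrt{1443} \approx 37.987$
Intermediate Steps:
$X{\left(g \right)} = 1$ ($X{\left(g \right)} = \frac{2 g}{2 g} = 2 g \frac{1}{2 g} = 1$)
$\sqrt{X{\left(-18 \right)} + 103 \left(78 - 64\right)} = \sqrt{1 + 103 \left(78 - 64\right)} = \sqrt{1 + 103 \cdot 14} = \sqrt{1 + 1442} = \sqrt{1443}$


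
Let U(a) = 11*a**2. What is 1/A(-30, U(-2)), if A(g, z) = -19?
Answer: -1/19 ≈ -0.052632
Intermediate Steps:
1/A(-30, U(-2)) = 1/(-19) = -1/19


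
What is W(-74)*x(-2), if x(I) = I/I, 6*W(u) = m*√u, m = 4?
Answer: 2*I*√74/3 ≈ 5.7349*I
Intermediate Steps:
W(u) = 2*√u/3 (W(u) = (4*√u)/6 = 2*√u/3)
x(I) = 1
W(-74)*x(-2) = (2*√(-74)/3)*1 = (2*(I*√74)/3)*1 = (2*I*√74/3)*1 = 2*I*√74/3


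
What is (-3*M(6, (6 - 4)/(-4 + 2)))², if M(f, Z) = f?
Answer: 324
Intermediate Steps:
(-3*M(6, (6 - 4)/(-4 + 2)))² = (-3*6)² = (-18)² = 324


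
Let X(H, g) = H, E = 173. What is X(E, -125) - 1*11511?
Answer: -11338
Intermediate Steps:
X(E, -125) - 1*11511 = 173 - 1*11511 = 173 - 11511 = -11338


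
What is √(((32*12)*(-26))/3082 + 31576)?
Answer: 2*√18743808646/1541 ≈ 177.69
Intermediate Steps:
√(((32*12)*(-26))/3082 + 31576) = √((384*(-26))*(1/3082) + 31576) = √(-9984*1/3082 + 31576) = √(-4992/1541 + 31576) = √(48653624/1541) = 2*√18743808646/1541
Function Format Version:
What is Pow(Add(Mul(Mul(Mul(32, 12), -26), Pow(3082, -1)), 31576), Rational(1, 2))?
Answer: Mul(Rational(2, 1541), Pow(18743808646, Rational(1, 2))) ≈ 177.69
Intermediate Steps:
Pow(Add(Mul(Mul(Mul(32, 12), -26), Pow(3082, -1)), 31576), Rational(1, 2)) = Pow(Add(Mul(Mul(384, -26), Rational(1, 3082)), 31576), Rational(1, 2)) = Pow(Add(Mul(-9984, Rational(1, 3082)), 31576), Rational(1, 2)) = Pow(Add(Rational(-4992, 1541), 31576), Rational(1, 2)) = Pow(Rational(48653624, 1541), Rational(1, 2)) = Mul(Rational(2, 1541), Pow(18743808646, Rational(1, 2)))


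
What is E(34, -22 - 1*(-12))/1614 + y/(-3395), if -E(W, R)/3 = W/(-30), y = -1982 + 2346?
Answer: -82279/782790 ≈ -0.10511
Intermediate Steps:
y = 364
E(W, R) = W/10 (E(W, R) = -3*W/(-30) = -3*W*(-1)/30 = -(-1)*W/10 = W/10)
E(34, -22 - 1*(-12))/1614 + y/(-3395) = ((⅒)*34)/1614 + 364/(-3395) = (17/5)*(1/1614) + 364*(-1/3395) = 17/8070 - 52/485 = -82279/782790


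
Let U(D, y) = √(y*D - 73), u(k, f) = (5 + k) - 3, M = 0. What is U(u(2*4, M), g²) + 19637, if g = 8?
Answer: 19637 + 9*√7 ≈ 19661.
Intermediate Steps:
u(k, f) = 2 + k
U(D, y) = √(-73 + D*y) (U(D, y) = √(D*y - 73) = √(-73 + D*y))
U(u(2*4, M), g²) + 19637 = √(-73 + (2 + 2*4)*8²) + 19637 = √(-73 + (2 + 8)*64) + 19637 = √(-73 + 10*64) + 19637 = √(-73 + 640) + 19637 = √567 + 19637 = 9*√7 + 19637 = 19637 + 9*√7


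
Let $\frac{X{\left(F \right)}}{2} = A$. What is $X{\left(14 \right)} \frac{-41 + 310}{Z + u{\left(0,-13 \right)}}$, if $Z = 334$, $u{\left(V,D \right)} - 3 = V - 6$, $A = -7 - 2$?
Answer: $- \frac{4842}{331} \approx -14.628$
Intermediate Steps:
$A = -9$ ($A = -7 - 2 = -9$)
$X{\left(F \right)} = -18$ ($X{\left(F \right)} = 2 \left(-9\right) = -18$)
$u{\left(V,D \right)} = -3 + V$ ($u{\left(V,D \right)} = 3 + \left(V - 6\right) = 3 + \left(-6 + V\right) = -3 + V$)
$X{\left(14 \right)} \frac{-41 + 310}{Z + u{\left(0,-13 \right)}} = - 18 \frac{-41 + 310}{334 + \left(-3 + 0\right)} = - 18 \frac{269}{334 - 3} = - 18 \cdot \frac{269}{331} = - 18 \cdot 269 \cdot \frac{1}{331} = \left(-18\right) \frac{269}{331} = - \frac{4842}{331}$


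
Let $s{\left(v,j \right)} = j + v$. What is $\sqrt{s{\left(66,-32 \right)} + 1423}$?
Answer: $\sqrt{1457} \approx 38.171$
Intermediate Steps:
$\sqrt{s{\left(66,-32 \right)} + 1423} = \sqrt{\left(-32 + 66\right) + 1423} = \sqrt{34 + 1423} = \sqrt{1457}$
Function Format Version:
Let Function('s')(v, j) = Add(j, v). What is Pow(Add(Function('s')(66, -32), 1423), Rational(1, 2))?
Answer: Pow(1457, Rational(1, 2)) ≈ 38.171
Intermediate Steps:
Pow(Add(Function('s')(66, -32), 1423), Rational(1, 2)) = Pow(Add(Add(-32, 66), 1423), Rational(1, 2)) = Pow(Add(34, 1423), Rational(1, 2)) = Pow(1457, Rational(1, 2))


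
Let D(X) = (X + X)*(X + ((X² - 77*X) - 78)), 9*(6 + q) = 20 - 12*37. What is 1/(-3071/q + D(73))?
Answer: -478/20699397 ≈ -2.3092e-5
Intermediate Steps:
q = -478/9 (q = -6 + (20 - 12*37)/9 = -6 + (20 - 444)/9 = -6 + (⅑)*(-424) = -6 - 424/9 = -478/9 ≈ -53.111)
D(X) = 2*X*(-78 + X² - 76*X) (D(X) = (2*X)*(X + (-78 + X² - 77*X)) = (2*X)*(-78 + X² - 76*X) = 2*X*(-78 + X² - 76*X))
1/(-3071/q + D(73)) = 1/(-3071/(-478/9) + 2*73*(-78 + 73² - 76*73)) = 1/(-3071*(-9/478) + 2*73*(-78 + 5329 - 5548)) = 1/(27639/478 + 2*73*(-297)) = 1/(27639/478 - 43362) = 1/(-20699397/478) = -478/20699397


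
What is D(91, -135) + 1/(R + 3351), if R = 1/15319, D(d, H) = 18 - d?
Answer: -3747364491/51333970 ≈ -73.000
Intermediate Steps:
R = 1/15319 ≈ 6.5278e-5
D(91, -135) + 1/(R + 3351) = (18 - 1*91) + 1/(1/15319 + 3351) = (18 - 91) + 1/(51333970/15319) = -73 + 15319/51333970 = -3747364491/51333970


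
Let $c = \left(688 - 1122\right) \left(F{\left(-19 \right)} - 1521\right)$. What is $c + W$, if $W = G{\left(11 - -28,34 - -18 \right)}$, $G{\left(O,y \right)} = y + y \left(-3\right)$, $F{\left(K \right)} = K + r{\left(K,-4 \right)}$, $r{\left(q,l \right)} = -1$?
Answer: $668690$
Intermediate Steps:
$F{\left(K \right)} = -1 + K$ ($F{\left(K \right)} = K - 1 = -1 + K$)
$G{\left(O,y \right)} = - 2 y$ ($G{\left(O,y \right)} = y - 3 y = - 2 y$)
$W = -104$ ($W = - 2 \left(34 - -18\right) = - 2 \left(34 + 18\right) = \left(-2\right) 52 = -104$)
$c = 668794$ ($c = \left(688 - 1122\right) \left(\left(-1 - 19\right) - 1521\right) = - 434 \left(-20 - 1521\right) = \left(-434\right) \left(-1541\right) = 668794$)
$c + W = 668794 - 104 = 668690$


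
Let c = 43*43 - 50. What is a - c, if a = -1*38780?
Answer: -40579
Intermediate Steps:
a = -38780
c = 1799 (c = 1849 - 50 = 1799)
a - c = -38780 - 1*1799 = -38780 - 1799 = -40579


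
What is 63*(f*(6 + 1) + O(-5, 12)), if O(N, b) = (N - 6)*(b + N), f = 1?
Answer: -4410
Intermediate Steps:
O(N, b) = (-6 + N)*(N + b)
63*(f*(6 + 1) + O(-5, 12)) = 63*(1*(6 + 1) + ((-5)² - 6*(-5) - 6*12 - 5*12)) = 63*(1*7 + (25 + 30 - 72 - 60)) = 63*(7 - 77) = 63*(-70) = -4410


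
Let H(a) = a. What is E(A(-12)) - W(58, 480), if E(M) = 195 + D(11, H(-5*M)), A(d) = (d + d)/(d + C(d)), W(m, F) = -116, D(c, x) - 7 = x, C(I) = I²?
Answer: 3508/11 ≈ 318.91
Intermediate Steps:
D(c, x) = 7 + x
A(d) = 2*d/(d + d²) (A(d) = (d + d)/(d + d²) = (2*d)/(d + d²) = 2*d/(d + d²))
E(M) = 202 - 5*M (E(M) = 195 + (7 - 5*M) = 202 - 5*M)
E(A(-12)) - W(58, 480) = (202 - 10/(1 - 12)) - 1*(-116) = (202 - 10/(-11)) + 116 = (202 - 10*(-1)/11) + 116 = (202 - 5*(-2/11)) + 116 = (202 + 10/11) + 116 = 2232/11 + 116 = 3508/11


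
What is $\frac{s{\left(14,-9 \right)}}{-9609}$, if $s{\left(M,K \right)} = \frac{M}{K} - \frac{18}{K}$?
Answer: $- \frac{4}{86481} \approx -4.6253 \cdot 10^{-5}$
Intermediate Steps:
$s{\left(M,K \right)} = - \frac{18}{K} + \frac{M}{K}$
$\frac{s{\left(14,-9 \right)}}{-9609} = \frac{\frac{1}{-9} \left(-18 + 14\right)}{-9609} = \left(- \frac{1}{9}\right) \left(-4\right) \left(- \frac{1}{9609}\right) = \frac{4}{9} \left(- \frac{1}{9609}\right) = - \frac{4}{86481}$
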